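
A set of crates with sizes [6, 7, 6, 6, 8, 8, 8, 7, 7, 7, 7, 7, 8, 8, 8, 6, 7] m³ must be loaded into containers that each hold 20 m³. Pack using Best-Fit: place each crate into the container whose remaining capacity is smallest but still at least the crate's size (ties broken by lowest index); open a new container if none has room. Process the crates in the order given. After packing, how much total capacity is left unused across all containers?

Put 6 m³ in container 1; 14 m³ remain.
Put 7 m³ in container 1; 7 m³ remain.
Put 6 m³ in container 1; 1 m³ remain.
Put 6 m³ in container 2; 14 m³ remain.
Put 8 m³ in container 2; 6 m³ remain.
Put 8 m³ in container 3; 12 m³ remain.
Put 8 m³ in container 3; 4 m³ remain.
Put 7 m³ in container 4; 13 m³ remain.
Put 7 m³ in container 4; 6 m³ remain.
Put 7 m³ in container 5; 13 m³ remain.
Put 7 m³ in container 5; 6 m³ remain.
Put 7 m³ in container 6; 13 m³ remain.
Put 8 m³ in container 6; 5 m³ remain.
Put 8 m³ in container 7; 12 m³ remain.
Put 8 m³ in container 7; 4 m³ remain.
Put 6 m³ in container 2; 0 m³ remain.
Put 7 m³ in container 8; 13 m³ remain.
8 containers × 20 m³ = 160 m³; used 121 m³; unused 39 m³.

39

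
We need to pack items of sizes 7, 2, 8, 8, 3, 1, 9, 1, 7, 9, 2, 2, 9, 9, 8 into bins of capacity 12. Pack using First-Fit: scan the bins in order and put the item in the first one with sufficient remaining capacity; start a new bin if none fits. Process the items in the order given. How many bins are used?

9

7 → bin 1 (remaining 5)
2 → bin 1 (remaining 3)
8 → bin 2 (remaining 4)
8 → bin 3 (remaining 4)
3 → bin 1 (remaining 0)
1 → bin 2 (remaining 3)
9 → bin 4 (remaining 3)
1 → bin 2 (remaining 2)
7 → bin 5 (remaining 5)
9 → bin 6 (remaining 3)
2 → bin 2 (remaining 0)
2 → bin 3 (remaining 2)
9 → bin 7 (remaining 3)
9 → bin 8 (remaining 3)
8 → bin 9 (remaining 4)
Final bins: [7,2,3] [8,1,1,2] [8,2] [9] [7] [9] [9] [9] [8].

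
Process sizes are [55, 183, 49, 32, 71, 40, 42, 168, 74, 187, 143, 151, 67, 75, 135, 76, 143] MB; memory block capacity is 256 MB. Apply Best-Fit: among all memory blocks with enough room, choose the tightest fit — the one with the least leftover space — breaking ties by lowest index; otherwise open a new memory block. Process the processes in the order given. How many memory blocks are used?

Put 55 MB in memory block 1; 201 MB remain.
Put 183 MB in memory block 1; 18 MB remain.
Put 49 MB in memory block 2; 207 MB remain.
Put 32 MB in memory block 2; 175 MB remain.
Put 71 MB in memory block 2; 104 MB remain.
Put 40 MB in memory block 2; 64 MB remain.
Put 42 MB in memory block 2; 22 MB remain.
Put 168 MB in memory block 3; 88 MB remain.
Put 74 MB in memory block 3; 14 MB remain.
Put 187 MB in memory block 4; 69 MB remain.
Put 143 MB in memory block 5; 113 MB remain.
Put 151 MB in memory block 6; 105 MB remain.
Put 67 MB in memory block 4; 2 MB remain.
Put 75 MB in memory block 6; 30 MB remain.
Put 135 MB in memory block 7; 121 MB remain.
Put 76 MB in memory block 5; 37 MB remain.
Put 143 MB in memory block 8; 113 MB remain.
Final memory blocks: [55,183] [49,32,71,40,42] [168,74] [187,67] [143,76] [151,75] [135] [143].

8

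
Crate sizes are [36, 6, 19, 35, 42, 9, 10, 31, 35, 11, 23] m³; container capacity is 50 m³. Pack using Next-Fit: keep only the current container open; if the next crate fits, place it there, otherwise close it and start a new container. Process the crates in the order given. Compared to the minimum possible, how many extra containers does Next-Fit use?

Next-Fit: [36,6] [19] [35] [42] [9,10,31] [35,11] [23] → 7 containers.
Total size 257 m³; any packing needs at least ⌈257/50⌉ = 6 containers.
An optimal packing achieves that bound: [42,6] [36,11] [35,10] [35,9] [31,19] [23] → 6 containers.
Excess: 7 − 6 = 1.

1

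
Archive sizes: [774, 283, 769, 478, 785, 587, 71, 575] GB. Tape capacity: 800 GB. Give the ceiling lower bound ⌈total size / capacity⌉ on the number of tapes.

6

Total size = 774 + 283 + 769 + 478 + 785 + 587 + 71 + 575 = 4322 GB.
⌈4322 / 800⌉ = 6.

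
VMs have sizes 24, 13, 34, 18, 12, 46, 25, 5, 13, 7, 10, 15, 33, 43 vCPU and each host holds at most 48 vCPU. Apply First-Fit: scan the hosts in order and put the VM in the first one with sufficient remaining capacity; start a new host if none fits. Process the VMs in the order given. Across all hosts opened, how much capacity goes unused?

38

host 1: place 24 vCPU, 24 vCPU left
host 1: place 13 vCPU, 11 vCPU left
host 2: place 34 vCPU, 14 vCPU left
host 3: place 18 vCPU, 30 vCPU left
host 2: place 12 vCPU, 2 vCPU left
host 4: place 46 vCPU, 2 vCPU left
host 3: place 25 vCPU, 5 vCPU left
host 1: place 5 vCPU, 6 vCPU left
host 5: place 13 vCPU, 35 vCPU left
host 5: place 7 vCPU, 28 vCPU left
host 5: place 10 vCPU, 18 vCPU left
host 5: place 15 vCPU, 3 vCPU left
host 6: place 33 vCPU, 15 vCPU left
host 7: place 43 vCPU, 5 vCPU left
7 hosts × 48 vCPU = 336 vCPU; used 298 vCPU; unused 38 vCPU.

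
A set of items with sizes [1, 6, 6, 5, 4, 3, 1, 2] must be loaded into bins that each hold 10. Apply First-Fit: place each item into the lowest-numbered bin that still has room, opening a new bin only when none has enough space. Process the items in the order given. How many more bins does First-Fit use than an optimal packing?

First-Fit: [1,6,3] [6,4] [5,1,2] → 3 bins.
Total size 28; any packing needs at least ⌈28/10⌉ = 3 bins.
So 3 is already optimal.

0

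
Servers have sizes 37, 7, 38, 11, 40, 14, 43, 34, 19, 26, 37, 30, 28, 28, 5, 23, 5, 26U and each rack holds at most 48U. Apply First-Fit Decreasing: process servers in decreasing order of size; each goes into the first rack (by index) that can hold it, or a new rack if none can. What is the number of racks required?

12

Sorted descending: 43, 40, 38, 37, 37, 34, 30, 28, 28, 26, 26, 23, 19, 14, 11, 7, 5, 5.
rack 1: place 43U, 5U left
rack 2: place 40U, 8U left
rack 3: place 38U, 10U left
rack 4: place 37U, 11U left
rack 5: place 37U, 11U left
rack 6: place 34U, 14U left
rack 7: place 30U, 18U left
rack 8: place 28U, 20U left
rack 9: place 28U, 20U left
rack 10: place 26U, 22U left
rack 11: place 26U, 22U left
rack 12: place 23U, 25U left
rack 8: place 19U, 1U left
rack 6: place 14U, 0U left
rack 4: place 11U, 0U left
rack 2: place 7U, 1U left
rack 1: place 5U, 0U left
rack 3: place 5U, 5U left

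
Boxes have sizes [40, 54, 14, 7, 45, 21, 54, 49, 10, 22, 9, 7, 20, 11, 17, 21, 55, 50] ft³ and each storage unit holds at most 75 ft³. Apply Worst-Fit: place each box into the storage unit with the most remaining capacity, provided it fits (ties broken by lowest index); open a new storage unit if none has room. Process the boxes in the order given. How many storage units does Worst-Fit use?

40 ft³ → storage unit 1 (remaining 35 ft³)
54 ft³ → storage unit 2 (remaining 21 ft³)
14 ft³ → storage unit 1 (remaining 21 ft³)
7 ft³ → storage unit 1 (remaining 14 ft³)
45 ft³ → storage unit 3 (remaining 30 ft³)
21 ft³ → storage unit 3 (remaining 9 ft³)
54 ft³ → storage unit 4 (remaining 21 ft³)
49 ft³ → storage unit 5 (remaining 26 ft³)
10 ft³ → storage unit 5 (remaining 16 ft³)
22 ft³ → storage unit 6 (remaining 53 ft³)
9 ft³ → storage unit 6 (remaining 44 ft³)
7 ft³ → storage unit 6 (remaining 37 ft³)
20 ft³ → storage unit 6 (remaining 17 ft³)
11 ft³ → storage unit 2 (remaining 10 ft³)
17 ft³ → storage unit 4 (remaining 4 ft³)
21 ft³ → storage unit 7 (remaining 54 ft³)
55 ft³ → storage unit 8 (remaining 20 ft³)
50 ft³ → storage unit 7 (remaining 4 ft³)

8 storage units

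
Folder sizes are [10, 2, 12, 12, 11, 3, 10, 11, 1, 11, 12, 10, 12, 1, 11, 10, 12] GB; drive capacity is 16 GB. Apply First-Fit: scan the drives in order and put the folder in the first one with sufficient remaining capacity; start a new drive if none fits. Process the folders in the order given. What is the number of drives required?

drive 1: place 10 GB, 6 GB left
drive 1: place 2 GB, 4 GB left
drive 2: place 12 GB, 4 GB left
drive 3: place 12 GB, 4 GB left
drive 4: place 11 GB, 5 GB left
drive 1: place 3 GB, 1 GB left
drive 5: place 10 GB, 6 GB left
drive 6: place 11 GB, 5 GB left
drive 1: place 1 GB, 0 GB left
drive 7: place 11 GB, 5 GB left
drive 8: place 12 GB, 4 GB left
drive 9: place 10 GB, 6 GB left
drive 10: place 12 GB, 4 GB left
drive 2: place 1 GB, 3 GB left
drive 11: place 11 GB, 5 GB left
drive 12: place 10 GB, 6 GB left
drive 13: place 12 GB, 4 GB left
Final drives: [10,2,3,1] [12,1] [12] [11] [10] [11] [11] [12] [10] [12] [11] [10] [12].

13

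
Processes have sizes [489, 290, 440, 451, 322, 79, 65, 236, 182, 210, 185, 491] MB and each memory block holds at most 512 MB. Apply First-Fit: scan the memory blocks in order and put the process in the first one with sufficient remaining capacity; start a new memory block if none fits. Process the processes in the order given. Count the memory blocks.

8

489 MB → memory block 1 (remaining 23 MB)
290 MB → memory block 2 (remaining 222 MB)
440 MB → memory block 3 (remaining 72 MB)
451 MB → memory block 4 (remaining 61 MB)
322 MB → memory block 5 (remaining 190 MB)
79 MB → memory block 2 (remaining 143 MB)
65 MB → memory block 2 (remaining 78 MB)
236 MB → memory block 6 (remaining 276 MB)
182 MB → memory block 5 (remaining 8 MB)
210 MB → memory block 6 (remaining 66 MB)
185 MB → memory block 7 (remaining 327 MB)
491 MB → memory block 8 (remaining 21 MB)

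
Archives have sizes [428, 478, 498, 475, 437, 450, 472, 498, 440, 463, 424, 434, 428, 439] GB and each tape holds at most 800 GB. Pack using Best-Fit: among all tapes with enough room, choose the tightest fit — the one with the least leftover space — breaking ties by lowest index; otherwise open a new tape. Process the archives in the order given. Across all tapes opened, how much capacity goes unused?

428 GB → tape 1 (remaining 372 GB)
478 GB → tape 2 (remaining 322 GB)
498 GB → tape 3 (remaining 302 GB)
475 GB → tape 4 (remaining 325 GB)
437 GB → tape 5 (remaining 363 GB)
450 GB → tape 6 (remaining 350 GB)
472 GB → tape 7 (remaining 328 GB)
498 GB → tape 8 (remaining 302 GB)
440 GB → tape 9 (remaining 360 GB)
463 GB → tape 10 (remaining 337 GB)
424 GB → tape 11 (remaining 376 GB)
434 GB → tape 12 (remaining 366 GB)
428 GB → tape 13 (remaining 372 GB)
439 GB → tape 14 (remaining 361 GB)
14 tapes × 800 GB = 11200 GB; used 6364 GB; unused 4836 GB.

4836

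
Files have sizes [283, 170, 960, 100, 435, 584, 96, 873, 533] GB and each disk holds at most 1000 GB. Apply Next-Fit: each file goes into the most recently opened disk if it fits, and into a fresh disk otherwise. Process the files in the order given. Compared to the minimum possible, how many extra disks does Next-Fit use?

Next-Fit: [283,170] [960] [100,435] [584,96] [873] [533] → 6 disks.
Total size 4034 GB; any packing needs at least ⌈4034/1000⌉ = 5 disks.
An optimal packing achieves that bound: [960] [873,100] [584,283,96] [533,435] [170] → 5 disks.
Excess: 6 − 5 = 1.

1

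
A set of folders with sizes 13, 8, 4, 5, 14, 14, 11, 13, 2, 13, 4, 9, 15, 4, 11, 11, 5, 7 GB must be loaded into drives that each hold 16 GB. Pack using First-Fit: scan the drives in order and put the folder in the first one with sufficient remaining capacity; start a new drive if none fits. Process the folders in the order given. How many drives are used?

12

drive 1: place 13 GB, 3 GB left
drive 2: place 8 GB, 8 GB left
drive 2: place 4 GB, 4 GB left
drive 3: place 5 GB, 11 GB left
drive 4: place 14 GB, 2 GB left
drive 5: place 14 GB, 2 GB left
drive 3: place 11 GB, 0 GB left
drive 6: place 13 GB, 3 GB left
drive 1: place 2 GB, 1 GB left
drive 7: place 13 GB, 3 GB left
drive 2: place 4 GB, 0 GB left
drive 8: place 9 GB, 7 GB left
drive 9: place 15 GB, 1 GB left
drive 8: place 4 GB, 3 GB left
drive 10: place 11 GB, 5 GB left
drive 11: place 11 GB, 5 GB left
drive 10: place 5 GB, 0 GB left
drive 12: place 7 GB, 9 GB left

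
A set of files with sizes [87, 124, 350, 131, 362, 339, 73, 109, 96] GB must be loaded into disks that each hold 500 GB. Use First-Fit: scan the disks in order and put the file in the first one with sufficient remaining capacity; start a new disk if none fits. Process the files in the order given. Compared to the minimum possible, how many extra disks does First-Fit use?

0

First-Fit: [87,124,131,73] [350,109] [362,96] [339] → 4 disks.
Total size 1671 GB; any packing needs at least ⌈1671/500⌉ = 4 disks.
So 4 is already optimal.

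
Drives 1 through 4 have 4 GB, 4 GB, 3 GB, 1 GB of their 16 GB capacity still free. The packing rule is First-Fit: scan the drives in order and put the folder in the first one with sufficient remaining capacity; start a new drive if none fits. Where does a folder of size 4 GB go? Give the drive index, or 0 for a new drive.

1

Drives with room: drive 1 (4 GB), drive 2 (4 GB).
The first with room is drive 1.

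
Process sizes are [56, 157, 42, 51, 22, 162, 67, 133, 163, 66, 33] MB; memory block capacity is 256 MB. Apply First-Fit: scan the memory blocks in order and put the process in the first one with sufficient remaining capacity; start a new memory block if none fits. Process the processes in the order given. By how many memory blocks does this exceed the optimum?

First-Fit: [56,157,42] [51,22,162] [67,133,33] [163,66] → 4 memory blocks.
Total size 952 MB; any packing needs at least ⌈952/256⌉ = 4 memory blocks.
So 4 is already optimal.

0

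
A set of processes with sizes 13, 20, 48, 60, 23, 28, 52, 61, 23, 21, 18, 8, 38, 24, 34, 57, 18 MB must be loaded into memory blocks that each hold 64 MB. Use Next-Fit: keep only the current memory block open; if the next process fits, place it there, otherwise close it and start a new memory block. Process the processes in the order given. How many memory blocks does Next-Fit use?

Put 13 MB in memory block 1; 51 MB remain.
Put 20 MB in memory block 1; 31 MB remain.
Put 48 MB in memory block 2; 16 MB remain.
Put 60 MB in memory block 3; 4 MB remain.
Put 23 MB in memory block 4; 41 MB remain.
Put 28 MB in memory block 4; 13 MB remain.
Put 52 MB in memory block 5; 12 MB remain.
Put 61 MB in memory block 6; 3 MB remain.
Put 23 MB in memory block 7; 41 MB remain.
Put 21 MB in memory block 7; 20 MB remain.
Put 18 MB in memory block 7; 2 MB remain.
Put 8 MB in memory block 8; 56 MB remain.
Put 38 MB in memory block 8; 18 MB remain.
Put 24 MB in memory block 9; 40 MB remain.
Put 34 MB in memory block 9; 6 MB remain.
Put 57 MB in memory block 10; 7 MB remain.
Put 18 MB in memory block 11; 46 MB remain.
Final memory blocks: [13,20] [48] [60] [23,28] [52] [61] [23,21,18] [8,38] [24,34] [57] [18].

11 memory blocks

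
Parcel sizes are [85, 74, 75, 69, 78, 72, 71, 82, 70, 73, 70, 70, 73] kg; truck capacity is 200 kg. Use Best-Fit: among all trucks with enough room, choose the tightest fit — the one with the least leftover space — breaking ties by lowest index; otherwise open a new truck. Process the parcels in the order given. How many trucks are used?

7 trucks

truck 1: place 85 kg, 115 kg left
truck 1: place 74 kg, 41 kg left
truck 2: place 75 kg, 125 kg left
truck 2: place 69 kg, 56 kg left
truck 3: place 78 kg, 122 kg left
truck 3: place 72 kg, 50 kg left
truck 4: place 71 kg, 129 kg left
truck 4: place 82 kg, 47 kg left
truck 5: place 70 kg, 130 kg left
truck 5: place 73 kg, 57 kg left
truck 6: place 70 kg, 130 kg left
truck 6: place 70 kg, 60 kg left
truck 7: place 73 kg, 127 kg left
Final trucks: [85,74] [75,69] [78,72] [71,82] [70,73] [70,70] [73].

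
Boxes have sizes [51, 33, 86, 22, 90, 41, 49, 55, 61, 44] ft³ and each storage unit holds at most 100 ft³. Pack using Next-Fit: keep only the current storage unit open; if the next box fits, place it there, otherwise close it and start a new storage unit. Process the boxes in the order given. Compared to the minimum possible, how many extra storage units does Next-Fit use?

2

Next-Fit: [51,33] [86] [22] [90] [41,49] [55] [61] [44] → 8 storage units.
Total size 532 ft³; any packing needs at least ⌈532/100⌉ = 6 storage units.
An optimal packing achieves that bound: [90] [86] [61,33] [55,44] [51,49] [41,22] → 6 storage units.
Excess: 8 − 6 = 2.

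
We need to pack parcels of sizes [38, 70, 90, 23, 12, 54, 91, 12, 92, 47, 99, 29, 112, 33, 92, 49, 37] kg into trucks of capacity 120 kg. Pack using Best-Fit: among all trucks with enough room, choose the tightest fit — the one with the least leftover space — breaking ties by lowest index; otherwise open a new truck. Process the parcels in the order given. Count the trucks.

10

Put 38 kg in truck 1; 82 kg remain.
Put 70 kg in truck 1; 12 kg remain.
Put 90 kg in truck 2; 30 kg remain.
Put 23 kg in truck 2; 7 kg remain.
Put 12 kg in truck 1; 0 kg remain.
Put 54 kg in truck 3; 66 kg remain.
Put 91 kg in truck 4; 29 kg remain.
Put 12 kg in truck 4; 17 kg remain.
Put 92 kg in truck 5; 28 kg remain.
Put 47 kg in truck 3; 19 kg remain.
Put 99 kg in truck 6; 21 kg remain.
Put 29 kg in truck 7; 91 kg remain.
Put 112 kg in truck 8; 8 kg remain.
Put 33 kg in truck 7; 58 kg remain.
Put 92 kg in truck 9; 28 kg remain.
Put 49 kg in truck 7; 9 kg remain.
Put 37 kg in truck 10; 83 kg remain.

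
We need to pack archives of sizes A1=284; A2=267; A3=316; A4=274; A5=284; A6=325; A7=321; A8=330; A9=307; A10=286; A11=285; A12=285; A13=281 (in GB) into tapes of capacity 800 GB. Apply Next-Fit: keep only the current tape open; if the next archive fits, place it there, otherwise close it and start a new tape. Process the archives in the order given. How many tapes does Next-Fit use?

A1 (284 GB) → tape 1 (remaining 516 GB)
A2 (267 GB) → tape 1 (remaining 249 GB)
A3 (316 GB) → tape 2 (remaining 484 GB)
A4 (274 GB) → tape 2 (remaining 210 GB)
A5 (284 GB) → tape 3 (remaining 516 GB)
A6 (325 GB) → tape 3 (remaining 191 GB)
A7 (321 GB) → tape 4 (remaining 479 GB)
A8 (330 GB) → tape 4 (remaining 149 GB)
A9 (307 GB) → tape 5 (remaining 493 GB)
A10 (286 GB) → tape 5 (remaining 207 GB)
A11 (285 GB) → tape 6 (remaining 515 GB)
A12 (285 GB) → tape 6 (remaining 230 GB)
A13 (281 GB) → tape 7 (remaining 519 GB)

7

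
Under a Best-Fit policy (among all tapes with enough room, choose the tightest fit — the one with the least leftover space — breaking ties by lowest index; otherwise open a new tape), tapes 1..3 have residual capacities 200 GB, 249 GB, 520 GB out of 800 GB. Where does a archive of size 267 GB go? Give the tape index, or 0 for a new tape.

3

Tapes with room: tape 3 (520 GB).
Tightest fit is tape 3 with 520 GB free.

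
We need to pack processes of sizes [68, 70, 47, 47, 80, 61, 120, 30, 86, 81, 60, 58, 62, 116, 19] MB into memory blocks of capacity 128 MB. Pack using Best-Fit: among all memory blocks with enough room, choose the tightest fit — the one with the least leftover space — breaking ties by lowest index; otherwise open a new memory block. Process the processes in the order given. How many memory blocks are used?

9

68 MB → memory block 1 (remaining 60 MB)
70 MB → memory block 2 (remaining 58 MB)
47 MB → memory block 2 (remaining 11 MB)
47 MB → memory block 1 (remaining 13 MB)
80 MB → memory block 3 (remaining 48 MB)
61 MB → memory block 4 (remaining 67 MB)
120 MB → memory block 5 (remaining 8 MB)
30 MB → memory block 3 (remaining 18 MB)
86 MB → memory block 6 (remaining 42 MB)
81 MB → memory block 7 (remaining 47 MB)
60 MB → memory block 4 (remaining 7 MB)
58 MB → memory block 8 (remaining 70 MB)
62 MB → memory block 8 (remaining 8 MB)
116 MB → memory block 9 (remaining 12 MB)
19 MB → memory block 6 (remaining 23 MB)
Final memory blocks: [68,47] [70,47] [80,30] [61,60] [120] [86,19] [81] [58,62] [116].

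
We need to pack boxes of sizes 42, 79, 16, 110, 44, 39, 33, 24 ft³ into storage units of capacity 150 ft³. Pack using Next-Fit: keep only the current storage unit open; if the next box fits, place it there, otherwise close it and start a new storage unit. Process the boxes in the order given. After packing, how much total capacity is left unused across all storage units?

63

42 ft³ → storage unit 1 (remaining 108 ft³)
79 ft³ → storage unit 1 (remaining 29 ft³)
16 ft³ → storage unit 1 (remaining 13 ft³)
110 ft³ → storage unit 2 (remaining 40 ft³)
44 ft³ → storage unit 3 (remaining 106 ft³)
39 ft³ → storage unit 3 (remaining 67 ft³)
33 ft³ → storage unit 3 (remaining 34 ft³)
24 ft³ → storage unit 3 (remaining 10 ft³)
3 storage units × 150 ft³ = 450 ft³; used 387 ft³; unused 63 ft³.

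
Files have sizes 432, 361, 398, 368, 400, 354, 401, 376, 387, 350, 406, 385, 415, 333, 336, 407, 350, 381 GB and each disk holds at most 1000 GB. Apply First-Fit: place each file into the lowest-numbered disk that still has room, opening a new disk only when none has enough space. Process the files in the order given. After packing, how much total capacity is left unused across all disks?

2160

disk 1: place 432 GB, 568 GB left
disk 1: place 361 GB, 207 GB left
disk 2: place 398 GB, 602 GB left
disk 2: place 368 GB, 234 GB left
disk 3: place 400 GB, 600 GB left
disk 3: place 354 GB, 246 GB left
disk 4: place 401 GB, 599 GB left
disk 4: place 376 GB, 223 GB left
disk 5: place 387 GB, 613 GB left
disk 5: place 350 GB, 263 GB left
disk 6: place 406 GB, 594 GB left
disk 6: place 385 GB, 209 GB left
disk 7: place 415 GB, 585 GB left
disk 7: place 333 GB, 252 GB left
disk 8: place 336 GB, 664 GB left
disk 8: place 407 GB, 257 GB left
disk 9: place 350 GB, 650 GB left
disk 9: place 381 GB, 269 GB left
9 disks × 1000 GB = 9000 GB; used 6840 GB; unused 2160 GB.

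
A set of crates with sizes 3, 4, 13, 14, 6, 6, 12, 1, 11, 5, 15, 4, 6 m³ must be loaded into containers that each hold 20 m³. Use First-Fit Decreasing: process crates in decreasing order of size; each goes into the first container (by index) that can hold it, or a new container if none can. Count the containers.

6

Sorted descending: 15, 14, 13, 12, 11, 6, 6, 6, 5, 4, 4, 3, 1.
Put 15 m³ in container 1; 5 m³ remain.
Put 14 m³ in container 2; 6 m³ remain.
Put 13 m³ in container 3; 7 m³ remain.
Put 12 m³ in container 4; 8 m³ remain.
Put 11 m³ in container 5; 9 m³ remain.
Put 6 m³ in container 2; 0 m³ remain.
Put 6 m³ in container 3; 1 m³ remain.
Put 6 m³ in container 4; 2 m³ remain.
Put 5 m³ in container 1; 0 m³ remain.
Put 4 m³ in container 5; 5 m³ remain.
Put 4 m³ in container 5; 1 m³ remain.
Put 3 m³ in container 6; 17 m³ remain.
Put 1 m³ in container 3; 0 m³ remain.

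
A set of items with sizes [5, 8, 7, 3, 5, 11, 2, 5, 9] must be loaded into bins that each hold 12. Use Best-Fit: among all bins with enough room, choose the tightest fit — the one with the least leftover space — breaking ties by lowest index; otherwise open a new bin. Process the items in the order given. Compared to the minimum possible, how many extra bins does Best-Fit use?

Best-Fit: [5,7] [8,3] [5,2,5] [11] [9] → 5 bins.
Total size 55; any packing needs at least ⌈55/12⌉ = 5 bins.
So 5 is already optimal.

0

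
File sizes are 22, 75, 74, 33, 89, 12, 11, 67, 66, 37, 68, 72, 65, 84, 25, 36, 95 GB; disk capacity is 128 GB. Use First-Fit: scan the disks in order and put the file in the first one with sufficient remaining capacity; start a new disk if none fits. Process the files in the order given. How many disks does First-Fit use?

10

disk 1: place 22 GB, 106 GB left
disk 1: place 75 GB, 31 GB left
disk 2: place 74 GB, 54 GB left
disk 2: place 33 GB, 21 GB left
disk 3: place 89 GB, 39 GB left
disk 1: place 12 GB, 19 GB left
disk 1: place 11 GB, 8 GB left
disk 4: place 67 GB, 61 GB left
disk 5: place 66 GB, 62 GB left
disk 3: place 37 GB, 2 GB left
disk 6: place 68 GB, 60 GB left
disk 7: place 72 GB, 56 GB left
disk 8: place 65 GB, 63 GB left
disk 9: place 84 GB, 44 GB left
disk 4: place 25 GB, 36 GB left
disk 4: place 36 GB, 0 GB left
disk 10: place 95 GB, 33 GB left
Final disks: [22,75,12,11] [74,33] [89,37] [67,25,36] [66] [68] [72] [65] [84] [95].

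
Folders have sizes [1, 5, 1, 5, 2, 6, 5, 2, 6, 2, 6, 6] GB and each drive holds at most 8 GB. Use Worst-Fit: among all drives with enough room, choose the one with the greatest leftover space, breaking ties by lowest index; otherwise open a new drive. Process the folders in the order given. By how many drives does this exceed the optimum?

0

Worst-Fit: [1,5,1] [5,2] [6,2] [5,2] [6] [6] [6] → 7 drives.
7 folders exceed 4 GB (half the capacity), and no two of those can share a drive, so at least 7 drives are needed.
So 7 is already optimal.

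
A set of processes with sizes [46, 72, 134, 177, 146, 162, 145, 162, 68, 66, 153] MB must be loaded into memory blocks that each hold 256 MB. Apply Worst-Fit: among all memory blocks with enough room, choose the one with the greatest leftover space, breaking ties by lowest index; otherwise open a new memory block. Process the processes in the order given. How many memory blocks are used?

7

46 MB → memory block 1 (remaining 210 MB)
72 MB → memory block 1 (remaining 138 MB)
134 MB → memory block 1 (remaining 4 MB)
177 MB → memory block 2 (remaining 79 MB)
146 MB → memory block 3 (remaining 110 MB)
162 MB → memory block 4 (remaining 94 MB)
145 MB → memory block 5 (remaining 111 MB)
162 MB → memory block 6 (remaining 94 MB)
68 MB → memory block 5 (remaining 43 MB)
66 MB → memory block 3 (remaining 44 MB)
153 MB → memory block 7 (remaining 103 MB)
Final memory blocks: [46,72,134] [177] [146,66] [162] [145,68] [162] [153].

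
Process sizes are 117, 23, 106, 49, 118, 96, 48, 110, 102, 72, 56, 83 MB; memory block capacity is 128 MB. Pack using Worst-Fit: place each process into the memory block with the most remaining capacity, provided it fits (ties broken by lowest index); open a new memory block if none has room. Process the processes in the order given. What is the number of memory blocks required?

memory block 1: place 117 MB, 11 MB left
memory block 2: place 23 MB, 105 MB left
memory block 3: place 106 MB, 22 MB left
memory block 2: place 49 MB, 56 MB left
memory block 4: place 118 MB, 10 MB left
memory block 5: place 96 MB, 32 MB left
memory block 2: place 48 MB, 8 MB left
memory block 6: place 110 MB, 18 MB left
memory block 7: place 102 MB, 26 MB left
memory block 8: place 72 MB, 56 MB left
memory block 8: place 56 MB, 0 MB left
memory block 9: place 83 MB, 45 MB left
Final memory blocks: [117] [23,49,48] [106] [118] [96] [110] [102] [72,56] [83].

9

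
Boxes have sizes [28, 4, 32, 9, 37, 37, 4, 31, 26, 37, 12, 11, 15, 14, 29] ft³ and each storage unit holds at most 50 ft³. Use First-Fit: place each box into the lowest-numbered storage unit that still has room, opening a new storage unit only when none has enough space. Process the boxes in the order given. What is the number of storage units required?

28 ft³ → storage unit 1 (remaining 22 ft³)
4 ft³ → storage unit 1 (remaining 18 ft³)
32 ft³ → storage unit 2 (remaining 18 ft³)
9 ft³ → storage unit 1 (remaining 9 ft³)
37 ft³ → storage unit 3 (remaining 13 ft³)
37 ft³ → storage unit 4 (remaining 13 ft³)
4 ft³ → storage unit 1 (remaining 5 ft³)
31 ft³ → storage unit 5 (remaining 19 ft³)
26 ft³ → storage unit 6 (remaining 24 ft³)
37 ft³ → storage unit 7 (remaining 13 ft³)
12 ft³ → storage unit 2 (remaining 6 ft³)
11 ft³ → storage unit 3 (remaining 2 ft³)
15 ft³ → storage unit 5 (remaining 4 ft³)
14 ft³ → storage unit 6 (remaining 10 ft³)
29 ft³ → storage unit 8 (remaining 21 ft³)

8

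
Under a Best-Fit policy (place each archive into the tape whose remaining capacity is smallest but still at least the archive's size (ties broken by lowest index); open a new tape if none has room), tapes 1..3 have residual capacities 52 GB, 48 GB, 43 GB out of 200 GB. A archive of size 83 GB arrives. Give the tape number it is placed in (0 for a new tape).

No tape has ≥ 83 GB free, so a new tape is opened.

0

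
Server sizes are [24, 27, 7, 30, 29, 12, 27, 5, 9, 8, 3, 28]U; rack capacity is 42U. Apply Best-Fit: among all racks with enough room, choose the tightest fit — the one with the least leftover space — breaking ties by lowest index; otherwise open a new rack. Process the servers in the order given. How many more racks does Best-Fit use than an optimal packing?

Best-Fit: [24] [27,7,5,3] [30,12] [29,9] [27,8] [28] → 6 racks.
6 servers exceed 21U (half the capacity), and no two of those can share a rack, so at least 6 racks are needed.
So 6 is already optimal.

0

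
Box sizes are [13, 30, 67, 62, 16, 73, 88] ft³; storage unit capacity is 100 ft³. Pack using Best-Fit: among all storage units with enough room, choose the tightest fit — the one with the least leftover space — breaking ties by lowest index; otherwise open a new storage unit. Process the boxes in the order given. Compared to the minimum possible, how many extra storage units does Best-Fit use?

1

Best-Fit: [13,30] [67,16] [62] [73] [88] → 5 storage units.
Total size 349 ft³; any packing needs at least ⌈349/100⌉ = 4 storage units.
An optimal packing achieves that bound: [88] [73,16] [67,30] [62,13] → 4 storage units.
Excess: 5 − 4 = 1.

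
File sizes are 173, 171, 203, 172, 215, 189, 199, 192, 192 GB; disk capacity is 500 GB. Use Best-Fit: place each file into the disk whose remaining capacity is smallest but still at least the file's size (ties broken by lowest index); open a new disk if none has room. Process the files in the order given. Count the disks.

5 disks

Put 173 GB in disk 1; 327 GB remain.
Put 171 GB in disk 1; 156 GB remain.
Put 203 GB in disk 2; 297 GB remain.
Put 172 GB in disk 2; 125 GB remain.
Put 215 GB in disk 3; 285 GB remain.
Put 189 GB in disk 3; 96 GB remain.
Put 199 GB in disk 4; 301 GB remain.
Put 192 GB in disk 4; 109 GB remain.
Put 192 GB in disk 5; 308 GB remain.
Final disks: [173,171] [203,172] [215,189] [199,192] [192].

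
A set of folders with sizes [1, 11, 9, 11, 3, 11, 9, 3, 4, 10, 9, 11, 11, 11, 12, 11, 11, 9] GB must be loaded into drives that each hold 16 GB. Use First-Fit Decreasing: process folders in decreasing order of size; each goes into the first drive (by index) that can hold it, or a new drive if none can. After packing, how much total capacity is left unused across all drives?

Sorted descending: 12, 11, 11, 11, 11, 11, 11, 11, 11, 10, 9, 9, 9, 9, 4, 3, 3, 1.
drive 1: place 12 GB, 4 GB left
drive 2: place 11 GB, 5 GB left
drive 3: place 11 GB, 5 GB left
drive 4: place 11 GB, 5 GB left
drive 5: place 11 GB, 5 GB left
drive 6: place 11 GB, 5 GB left
drive 7: place 11 GB, 5 GB left
drive 8: place 11 GB, 5 GB left
drive 9: place 11 GB, 5 GB left
drive 10: place 10 GB, 6 GB left
drive 11: place 9 GB, 7 GB left
drive 12: place 9 GB, 7 GB left
drive 13: place 9 GB, 7 GB left
drive 14: place 9 GB, 7 GB left
drive 1: place 4 GB, 0 GB left
drive 2: place 3 GB, 2 GB left
drive 3: place 3 GB, 2 GB left
drive 2: place 1 GB, 1 GB left
14 drives × 16 GB = 224 GB; used 157 GB; unused 67 GB.

67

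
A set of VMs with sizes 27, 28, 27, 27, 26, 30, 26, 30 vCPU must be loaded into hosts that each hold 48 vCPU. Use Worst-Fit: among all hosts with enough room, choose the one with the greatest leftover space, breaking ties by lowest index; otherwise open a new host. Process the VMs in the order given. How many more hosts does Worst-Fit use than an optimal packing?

0

Worst-Fit: [27] [28] [27] [27] [26] [30] [26] [30] → 8 hosts.
8 VMs exceed 24 vCPU (half the capacity), and no two of those can share a host, so at least 8 hosts are needed.
So 8 is already optimal.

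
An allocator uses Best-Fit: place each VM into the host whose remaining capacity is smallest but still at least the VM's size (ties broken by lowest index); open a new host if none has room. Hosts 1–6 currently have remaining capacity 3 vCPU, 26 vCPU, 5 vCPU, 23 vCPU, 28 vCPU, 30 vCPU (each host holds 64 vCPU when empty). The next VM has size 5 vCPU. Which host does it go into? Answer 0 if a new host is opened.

Hosts with room: host 2 (26 vCPU), host 3 (5 vCPU), host 4 (23 vCPU), host 5 (28 vCPU), host 6 (30 vCPU).
Tightest fit is host 3 with 5 vCPU free.

3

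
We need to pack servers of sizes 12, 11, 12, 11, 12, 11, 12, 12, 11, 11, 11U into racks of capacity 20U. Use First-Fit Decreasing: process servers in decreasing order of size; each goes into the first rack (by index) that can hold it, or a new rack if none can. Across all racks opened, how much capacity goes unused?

Sorted descending: 12, 12, 12, 12, 12, 11, 11, 11, 11, 11, 11.
12U → rack 1 (remaining 8U)
12U → rack 2 (remaining 8U)
12U → rack 3 (remaining 8U)
12U → rack 4 (remaining 8U)
12U → rack 5 (remaining 8U)
11U → rack 6 (remaining 9U)
11U → rack 7 (remaining 9U)
11U → rack 8 (remaining 9U)
11U → rack 9 (remaining 9U)
11U → rack 10 (remaining 9U)
11U → rack 11 (remaining 9U)
11 racks × 20U = 220U; used 126U; unused 94U.

94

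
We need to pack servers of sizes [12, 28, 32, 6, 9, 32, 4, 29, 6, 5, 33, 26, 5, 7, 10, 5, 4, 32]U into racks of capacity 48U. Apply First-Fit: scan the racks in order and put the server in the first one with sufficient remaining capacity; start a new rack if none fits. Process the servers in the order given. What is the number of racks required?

12U → rack 1 (remaining 36U)
28U → rack 1 (remaining 8U)
32U → rack 2 (remaining 16U)
6U → rack 1 (remaining 2U)
9U → rack 2 (remaining 7U)
32U → rack 3 (remaining 16U)
4U → rack 2 (remaining 3U)
29U → rack 4 (remaining 19U)
6U → rack 3 (remaining 10U)
5U → rack 3 (remaining 5U)
33U → rack 5 (remaining 15U)
26U → rack 6 (remaining 22U)
5U → rack 3 (remaining 0U)
7U → rack 4 (remaining 12U)
10U → rack 4 (remaining 2U)
5U → rack 5 (remaining 10U)
4U → rack 5 (remaining 6U)
32U → rack 7 (remaining 16U)

7 racks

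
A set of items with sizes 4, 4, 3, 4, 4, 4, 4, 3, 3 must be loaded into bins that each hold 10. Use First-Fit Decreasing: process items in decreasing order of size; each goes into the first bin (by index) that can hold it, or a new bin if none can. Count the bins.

4

Sorted descending: 4, 4, 4, 4, 4, 4, 3, 3, 3.
4 → bin 1 (remaining 6)
4 → bin 1 (remaining 2)
4 → bin 2 (remaining 6)
4 → bin 2 (remaining 2)
4 → bin 3 (remaining 6)
4 → bin 3 (remaining 2)
3 → bin 4 (remaining 7)
3 → bin 4 (remaining 4)
3 → bin 4 (remaining 1)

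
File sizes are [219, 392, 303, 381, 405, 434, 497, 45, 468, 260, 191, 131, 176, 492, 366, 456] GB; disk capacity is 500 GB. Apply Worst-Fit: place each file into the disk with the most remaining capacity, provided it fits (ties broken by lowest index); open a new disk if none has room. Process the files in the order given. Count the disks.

disk 1: place 219 GB, 281 GB left
disk 2: place 392 GB, 108 GB left
disk 3: place 303 GB, 197 GB left
disk 4: place 381 GB, 119 GB left
disk 5: place 405 GB, 95 GB left
disk 6: place 434 GB, 66 GB left
disk 7: place 497 GB, 3 GB left
disk 1: place 45 GB, 236 GB left
disk 8: place 468 GB, 32 GB left
disk 9: place 260 GB, 240 GB left
disk 9: place 191 GB, 49 GB left
disk 1: place 131 GB, 105 GB left
disk 3: place 176 GB, 21 GB left
disk 10: place 492 GB, 8 GB left
disk 11: place 366 GB, 134 GB left
disk 12: place 456 GB, 44 GB left

12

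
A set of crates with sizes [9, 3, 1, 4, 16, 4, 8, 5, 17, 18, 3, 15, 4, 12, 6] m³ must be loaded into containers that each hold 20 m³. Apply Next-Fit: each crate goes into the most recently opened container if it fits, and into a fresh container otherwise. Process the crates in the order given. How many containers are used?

8

9 m³ → container 1 (remaining 11 m³)
3 m³ → container 1 (remaining 8 m³)
1 m³ → container 1 (remaining 7 m³)
4 m³ → container 1 (remaining 3 m³)
16 m³ → container 2 (remaining 4 m³)
4 m³ → container 2 (remaining 0 m³)
8 m³ → container 3 (remaining 12 m³)
5 m³ → container 3 (remaining 7 m³)
17 m³ → container 4 (remaining 3 m³)
18 m³ → container 5 (remaining 2 m³)
3 m³ → container 6 (remaining 17 m³)
15 m³ → container 6 (remaining 2 m³)
4 m³ → container 7 (remaining 16 m³)
12 m³ → container 7 (remaining 4 m³)
6 m³ → container 8 (remaining 14 m³)
Final containers: [9,3,1,4] [16,4] [8,5] [17] [18] [3,15] [4,12] [6].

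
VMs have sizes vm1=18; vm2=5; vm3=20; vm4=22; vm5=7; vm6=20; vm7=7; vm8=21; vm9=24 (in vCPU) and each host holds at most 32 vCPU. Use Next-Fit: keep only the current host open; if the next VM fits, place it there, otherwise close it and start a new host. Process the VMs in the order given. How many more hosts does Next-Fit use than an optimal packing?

Next-Fit: [18,5] [20] [22,7] [20,7] [21] [24] → 6 hosts.
6 VMs exceed 16 vCPU (half the capacity), and no two of those can share a host, so at least 6 hosts are needed.
So 6 is already optimal.

0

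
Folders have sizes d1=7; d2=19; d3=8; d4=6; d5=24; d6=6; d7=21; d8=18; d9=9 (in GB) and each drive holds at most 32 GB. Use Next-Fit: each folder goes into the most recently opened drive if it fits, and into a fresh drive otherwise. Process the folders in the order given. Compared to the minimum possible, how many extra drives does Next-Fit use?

Next-Fit: [7,19] [8,6] [24,6] [21] [18,9] → 5 drives.
Total size 118 GB; any packing needs at least ⌈118/32⌉ = 4 drives.
An optimal packing achieves that bound: [24,8] [21,9] [19,7,6] [18,6] → 4 drives.
Excess: 5 − 4 = 1.

1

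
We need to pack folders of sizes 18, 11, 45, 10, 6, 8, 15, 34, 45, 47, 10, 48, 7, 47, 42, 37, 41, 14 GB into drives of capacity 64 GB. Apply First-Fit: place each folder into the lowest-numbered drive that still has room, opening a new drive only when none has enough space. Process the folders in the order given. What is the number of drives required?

18 GB → drive 1 (remaining 46 GB)
11 GB → drive 1 (remaining 35 GB)
45 GB → drive 2 (remaining 19 GB)
10 GB → drive 1 (remaining 25 GB)
6 GB → drive 1 (remaining 19 GB)
8 GB → drive 1 (remaining 11 GB)
15 GB → drive 2 (remaining 4 GB)
34 GB → drive 3 (remaining 30 GB)
45 GB → drive 4 (remaining 19 GB)
47 GB → drive 5 (remaining 17 GB)
10 GB → drive 1 (remaining 1 GB)
48 GB → drive 6 (remaining 16 GB)
7 GB → drive 3 (remaining 23 GB)
47 GB → drive 7 (remaining 17 GB)
42 GB → drive 8 (remaining 22 GB)
37 GB → drive 9 (remaining 27 GB)
41 GB → drive 10 (remaining 23 GB)
14 GB → drive 3 (remaining 9 GB)
Final drives: [18,11,10,6,8,10] [45,15] [34,7,14] [45] [47] [48] [47] [42] [37] [41].

10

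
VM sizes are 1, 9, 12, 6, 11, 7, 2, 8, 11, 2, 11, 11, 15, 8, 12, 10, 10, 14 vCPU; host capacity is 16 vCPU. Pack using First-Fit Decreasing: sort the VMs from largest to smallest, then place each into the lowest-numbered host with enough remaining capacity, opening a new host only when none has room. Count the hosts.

Sorted descending: 15, 14, 12, 12, 11, 11, 11, 11, 10, 10, 9, 8, 8, 7, 6, 2, 2, 1.
15 vCPU → host 1 (remaining 1 vCPU)
14 vCPU → host 2 (remaining 2 vCPU)
12 vCPU → host 3 (remaining 4 vCPU)
12 vCPU → host 4 (remaining 4 vCPU)
11 vCPU → host 5 (remaining 5 vCPU)
11 vCPU → host 6 (remaining 5 vCPU)
11 vCPU → host 7 (remaining 5 vCPU)
11 vCPU → host 8 (remaining 5 vCPU)
10 vCPU → host 9 (remaining 6 vCPU)
10 vCPU → host 10 (remaining 6 vCPU)
9 vCPU → host 11 (remaining 7 vCPU)
8 vCPU → host 12 (remaining 8 vCPU)
8 vCPU → host 12 (remaining 0 vCPU)
7 vCPU → host 11 (remaining 0 vCPU)
6 vCPU → host 9 (remaining 0 vCPU)
2 vCPU → host 2 (remaining 0 vCPU)
2 vCPU → host 3 (remaining 2 vCPU)
1 vCPU → host 1 (remaining 0 vCPU)
Final hosts: [15,1] [14,2] [12,2] [12] [11] [11] [11] [11] [10,6] [10] [9,7] [8,8].

12 hosts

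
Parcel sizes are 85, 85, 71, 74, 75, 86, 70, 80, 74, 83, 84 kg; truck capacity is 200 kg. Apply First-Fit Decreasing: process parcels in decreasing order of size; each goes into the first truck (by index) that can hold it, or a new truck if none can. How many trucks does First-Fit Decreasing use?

Sorted descending: 86, 85, 85, 84, 83, 80, 75, 74, 74, 71, 70.
86 kg → truck 1 (remaining 114 kg)
85 kg → truck 1 (remaining 29 kg)
85 kg → truck 2 (remaining 115 kg)
84 kg → truck 2 (remaining 31 kg)
83 kg → truck 3 (remaining 117 kg)
80 kg → truck 3 (remaining 37 kg)
75 kg → truck 4 (remaining 125 kg)
74 kg → truck 4 (remaining 51 kg)
74 kg → truck 5 (remaining 126 kg)
71 kg → truck 5 (remaining 55 kg)
70 kg → truck 6 (remaining 130 kg)
Final trucks: [86,85] [85,84] [83,80] [75,74] [74,71] [70].

6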